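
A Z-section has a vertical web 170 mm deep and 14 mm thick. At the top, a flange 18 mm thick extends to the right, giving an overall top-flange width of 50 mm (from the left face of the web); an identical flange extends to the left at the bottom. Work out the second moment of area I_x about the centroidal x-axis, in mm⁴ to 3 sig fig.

I_x ≈ 1.33 × 10⁷ mm⁴

Break the section into simple shapes (no overlaps), measuring from the bottom-left corner of the bounding box.
Web: 14 × 170, A = 2 380 mm², y = 85 mm, Ī = 5 731 833 mm⁴.
Top flange (beyond web): 36 × 18, A = 648 mm², y = 161 mm, Ī = 17 496 mm⁴.
Bottom flange (beyond web): 36 × 18, A = 648 mm², y = 9 mm, Ī = 17 496 mm⁴.
Centroid: ȳ = ΣA·y / ΣA = 85 mm.
Transfer each piece to the centroidal x-axis using Ī + A·d² with d = y − 85:
  web: d = 0 mm → contributes +5 731 833 mm⁴
  top flange (beyond web): d = 76 mm → contributes +3 760 344 mm⁴
  bottom flange (beyond web): d = -76 mm → contributes +3 760 344 mm⁴
Total I = 13 252 521 mm⁴.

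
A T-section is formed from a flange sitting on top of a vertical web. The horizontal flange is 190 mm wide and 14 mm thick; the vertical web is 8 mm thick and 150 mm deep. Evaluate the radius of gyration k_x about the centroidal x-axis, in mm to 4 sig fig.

k_x ≈ 45.11 mm

Split into non-overlapping primitives; take the origin at the lower-left of the bounding box.
Flange: 190 × 14, A = 2 660 mm², y = 157 mm, Ī = 43446.7 mm⁴.
Web: 8 × 150, A = 1 200 mm², y = 75 mm, Ī = 2 250 000 mm⁴.
Centroid: ȳ = ΣA·y / ΣA = 131.508 mm.
Transfer each piece to the centroidal x-axis using Ī + A·d² with d = y − 131.508:
  flange: d = 25.4922 mm → contributes +1 772 057 mm⁴
  web: d = -56.5078 mm → contributes +6 081 754 mm⁴
Total I = 7 853 811 mm⁴.
Radius of gyration: k = √(I/A) = √(7 853 811 / 3 860) = 45.1073 mm.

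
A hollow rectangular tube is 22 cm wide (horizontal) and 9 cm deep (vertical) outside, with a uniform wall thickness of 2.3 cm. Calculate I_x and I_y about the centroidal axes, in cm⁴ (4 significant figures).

Decompose the section into non-overlapping parts with the origin at the bottom-left of its bounding rectangle.
Outer rectangle: 22 × 9, A = 198 cm², y = 4.5 cm, Ī = 1336.5 cm⁴.
Inner void (subtracted): 17.4 × 4.4, A = 76.56 cm², y = 4.5 cm, Ī = 123.517 cm⁴.
By symmetry the centroid is at mid-height, ȳ = 4.5 cm.
All pieces are centred on the centroidal x-axis, so I = ΣĪ (holes subtracted) = 1212.98 cm⁴.
Repeating about the centroidal y-axis gives I_y = 6054.39 cm⁴.

I_x ≈ 1213 cm⁴, I_y ≈ 6054 cm⁴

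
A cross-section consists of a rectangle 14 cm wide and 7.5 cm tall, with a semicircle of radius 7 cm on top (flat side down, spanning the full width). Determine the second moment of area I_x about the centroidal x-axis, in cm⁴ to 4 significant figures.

I_x ≈ 2762 cm⁴

Treat the section as a set of non-overlapping primitives; coordinates are from the bounding-box lower-left.
Rectangular body: 14 × 7.5, A = 105 cm², y = 3.75 cm, Ī = 492.188 cm⁴.
Semicircular cap: semicircle r = 7, A = 76.969 cm², y = 10.4709 cm, Ī = 263.526 cm⁴.
Centroid: ȳ = ΣA·y / ΣA = 6.59279 cm.
Transfer each piece to the centroidal x-axis using Ī + A·d² with d = y − 6.59279:
  rectangular body: d = -2.84279 cm → contributes +1340.74 cm⁴
  semicircular cap: d = 3.8781 cm → contributes +1421.11 cm⁴
Total I = 2761.86 cm⁴.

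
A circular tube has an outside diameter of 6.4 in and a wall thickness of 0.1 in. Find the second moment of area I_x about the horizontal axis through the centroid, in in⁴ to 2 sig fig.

Treat the section as a set of non-overlapping primitives; coordinates are from the bounding-box lower-left.
Outer circle: ⌀6.4, A = 32.17 in², y = 3.2 in, Ī = 82.35 in⁴.
Bore (subtracted): ⌀6.2, A = 30.19 in², y = 3.2 in, Ī = 72.53 in⁴.
By symmetry the centroid is at mid-height, ȳ = 3.2 in.
All pieces are centred on the horizontal axis through the centroid, so I = ΣĪ (holes subtracted) = 9.822 in⁴.

I_x ≈ 9.8 in⁴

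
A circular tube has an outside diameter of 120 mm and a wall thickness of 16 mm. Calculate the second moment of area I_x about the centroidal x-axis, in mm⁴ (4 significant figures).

Break the section into simple shapes (no overlaps), measuring from the bottom-left corner of the bounding box.
Outer circle: ⌀120, A = 11309.7 mm², y = 60 mm, Ī = 10 178 760 mm⁴.
Bore (subtracted): ⌀88, A = 6082.12 mm², y = 60 mm, Ī = 2 943 748 mm⁴.
By symmetry the centroid is at mid-height, ȳ = 60 mm.
All pieces are centred on the centroidal x-axis, so I = ΣĪ (holes subtracted) = 7 235 012 mm⁴.

I_x ≈ 7.235 × 10⁶ mm⁴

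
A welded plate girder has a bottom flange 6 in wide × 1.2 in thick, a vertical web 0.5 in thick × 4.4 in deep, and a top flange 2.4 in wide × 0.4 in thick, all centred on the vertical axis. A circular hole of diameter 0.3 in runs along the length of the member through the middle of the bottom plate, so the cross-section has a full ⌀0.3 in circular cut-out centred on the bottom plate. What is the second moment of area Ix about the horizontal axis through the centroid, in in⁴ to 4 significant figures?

Ix ≈ 35.55 in⁴

Break the section into simple shapes (no overlaps), measuring from the bottom-left corner of the bounding box.
Bottom plate: 6 × 1.2, A = 7.2 in², y = 0.6 in, Ī = 0.864 in⁴.
Web plate: 0.5 × 4.4, A = 2.2 in², y = 3.4 in, Ī = 3.54933 in⁴.
Top plate: 2.4 × 0.4, A = 0.96 in², y = 5.8 in, Ī = 0.0128 in⁴.
Hole (subtracted): ⌀0.3, A = 0.0706858 in², y = 0.6 in, Ī = 0.000397608 in⁴.
Centroid: ȳ = ΣA·y / ΣA = 1.68384 in.
Transfer each piece to the horizontal axis through the centroid using Ī + A·d² with d = y − 1.68384:
  bottom plate: d = -1.08384 in → contributes +9.32195 in⁴
  web plate: d = 1.71616 in → contributes +10.0288 in⁴
  top plate: d = 4.11616 in → contributes +16.2778 in⁴
  hole: d = -1.08384 in → contributes −0.0834333 in⁴
Total I = 35.5451 in⁴.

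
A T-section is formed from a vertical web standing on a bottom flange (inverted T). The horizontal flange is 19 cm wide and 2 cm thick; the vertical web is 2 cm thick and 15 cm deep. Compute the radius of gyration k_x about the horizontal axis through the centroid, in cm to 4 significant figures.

Break the section into simple shapes (no overlaps), measuring from the bottom-left corner of the bounding box.
Flange: 19 × 2, A = 38 cm², y = 1 cm, Ī = 12.6667 cm⁴.
Web: 2 × 15, A = 30 cm², y = 9.5 cm, Ī = 562.5 cm⁴.
Centroid: ȳ = ΣA·y / ΣA = 4.75 cm.
Transfer each piece to the horizontal axis through the centroid using Ī + A·d² with d = y − 4.75:
  flange: d = -3.75 cm → contributes +547.042 cm⁴
  web: d = 4.75 cm → contributes +1239.38 cm⁴
Total I = 1786.42 cm⁴.
Radius of gyration: k = √(I/A) = √(1786.42 / 68) = 5.12551 cm.

k_x ≈ 5.126 cm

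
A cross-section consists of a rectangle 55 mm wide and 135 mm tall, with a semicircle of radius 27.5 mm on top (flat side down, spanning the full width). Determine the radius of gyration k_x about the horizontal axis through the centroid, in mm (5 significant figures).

k_x ≈ 45.408 mm

Split into non-overlapping primitives; take the origin at the lower-left of the bounding box.
Rectangular body: 55 × 135, A = 7 425 mm², y = 67.5 mm, Ī = 11 276 719 mm⁴.
Semicircular cap: semicircle r = 27.5, A = 1187.915 mm², y = 146.6714 mm, Ī = 62771.55 mm⁴.
Centroid: ȳ = ΣA·y / ΣA = 78.41951 mm.
Transfer each piece to the horizontal axis through the centroid using Ī + A·d² with d = y − 78.41951:
  rectangular body: d = -10.91951 mm → contributes +12 162 044 mm⁴
  semicircular cap: d = 68.25185 mm → contributes +5 596 453 mm⁴
Total I = 17 758 497 mm⁴.
Radius of gyration: k = √(I/A) = √(17 758 497 / 8612.915) = 45.40755 mm.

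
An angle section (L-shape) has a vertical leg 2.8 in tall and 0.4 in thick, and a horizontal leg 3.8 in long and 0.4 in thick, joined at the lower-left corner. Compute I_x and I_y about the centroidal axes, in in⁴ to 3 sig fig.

Treat the section as a set of non-overlapping primitives; coordinates are from the bounding-box lower-left.
Vertical leg: 0.4 × 2.8, A = 1.12 in², y = 1.4 in, Ī = 0.73173 in⁴.
Horizontal leg (remainder): 3.4 × 0.4, A = 1.36 in², y = 0.2 in, Ī = 0.018133 in⁴.
Centroid: ȳ = ΣA·y / ΣA = 0.74194 in.
Transfer each piece to the centroidal x-axis using Ī + A·d² with d = y − 0.74194:
  vertical leg: d = 0.65806 in → contributes +1.2167 in⁴
  horizontal leg (remainder): d = -0.54194 in → contributes +0.41756 in⁴
Total I = 1.6343 in⁴.
For the y-axis: x̄ = 1.2419 in.
Repeating about the centroidal y-axis gives I_y = 3.5423 in⁴.

I_x ≈ 1.63 in⁴, I_y ≈ 3.54 in⁴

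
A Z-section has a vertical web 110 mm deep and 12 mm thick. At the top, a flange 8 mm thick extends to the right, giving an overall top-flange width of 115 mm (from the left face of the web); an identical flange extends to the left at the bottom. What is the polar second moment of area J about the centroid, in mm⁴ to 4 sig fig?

Treat the section as a set of non-overlapping primitives; coordinates are from the bounding-box lower-left.
Web: 12 × 110, A = 1 320 mm², y = 55 mm, Ī = 1 331 000 mm⁴.
Top flange (beyond web): 103 × 8, A = 824 mm², y = 106 mm, Ī = 4394.67 mm⁴.
Bottom flange (beyond web): 103 × 8, A = 824 mm², y = 4 mm, Ī = 4394.67 mm⁴.
Centroid: ȳ = ΣA·y / ΣA = 55 mm.
Transfer each piece to the centroidal x-axis using Ī + A·d² with d = y − 55:
  web: d = 0 mm → contributes +1 331 000 mm⁴
  top flange (beyond web): d = 51 mm → contributes +2 147 619 mm⁴
  bottom flange (beyond web): d = -51 mm → contributes +2 147 619 mm⁴
Total I = 5 626 237 mm⁴.
For the y-axis: x̄ = 109 mm.
Repeating about the centroidal y-axis gives I_y = 6 921 509 mm⁴.
Polar second moment: J = I_x + I_y = 12 547 747 mm⁴.

J ≈ 1.255 × 10⁷ mm⁴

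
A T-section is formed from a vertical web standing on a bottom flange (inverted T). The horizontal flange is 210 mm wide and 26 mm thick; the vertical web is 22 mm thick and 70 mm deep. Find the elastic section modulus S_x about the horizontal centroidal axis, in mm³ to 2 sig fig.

Decompose the section into non-overlapping parts with the origin at the bottom-left of its bounding rectangle.
Flange: 210 × 26, A = 5 460 mm², y = 13 mm, Ī = 307 580 mm⁴.
Web: 22 × 70, A = 1 540 mm², y = 61 mm, Ī = 628 833 mm⁴.
Centroid: ȳ = ΣA·y / ΣA = 23.56 mm.
Transfer each piece to the horizontal centroidal axis using Ī + A·d² with d = y − 23.56:
  flange: d = -10.56 mm → contributes +916 444 mm⁴
  web: d = 37.44 mm → contributes +2 787 534 mm⁴
Total I = 3 703 978 mm⁴.
Extreme fibre distance c = 72.44 mm; S = I/c = 51 132 mm³.

S_x ≈ 5.1 × 10⁴ mm³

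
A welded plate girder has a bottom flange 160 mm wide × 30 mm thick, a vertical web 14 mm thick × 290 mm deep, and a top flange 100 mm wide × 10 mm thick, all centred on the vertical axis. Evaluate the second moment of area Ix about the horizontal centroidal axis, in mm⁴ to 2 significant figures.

Ix ≈ 1.4 × 10⁸ mm⁴

Break the section into simple shapes (no overlaps), measuring from the bottom-left corner of the bounding box.
Bottom plate: 160 × 30, A = 4 800 mm², y = 15 mm, Ī = 360 000 mm⁴.
Web plate: 14 × 290, A = 4 060 mm², y = 175 mm, Ī = 28 453 833 mm⁴.
Top plate: 100 × 10, A = 1 000 mm², y = 325 mm, Ī = 8 333 mm⁴.
Centroid: ȳ = ΣA·y / ΣA = 112.3 mm.
Transfer each piece to the horizontal centroidal axis using Ī + A·d² with d = y − 112.3:
  bottom plate: d = -97.32 mm → contributes +45 824 025 mm⁴
  web plate: d = 62.68 mm → contributes +44 403 410 mm⁴
  top plate: d = 212.7 mm → contributes +45 240 046 mm⁴
Total I = 135 467 481 mm⁴.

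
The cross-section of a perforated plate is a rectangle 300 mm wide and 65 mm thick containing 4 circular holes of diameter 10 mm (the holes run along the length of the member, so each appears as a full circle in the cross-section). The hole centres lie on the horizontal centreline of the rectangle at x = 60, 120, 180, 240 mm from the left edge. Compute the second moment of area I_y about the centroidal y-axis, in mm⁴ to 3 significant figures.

I_y ≈ 1.45 × 10⁸ mm⁴

Decompose the section into non-overlapping parts with the origin at the bottom-left of its bounding rectangle.
Plate: 300 × 65, A = 19 500 mm², x = 150 mm, Ī = 146 250 000 mm⁴.
Hole 1 (subtracted): ⌀10, A = 78.54 mm², x = 60 mm, Ī = 490.87 mm⁴.
Hole 2 (subtracted): ⌀10, A = 78.54 mm², x = 120 mm, Ī = 490.87 mm⁴.
Hole 3 (subtracted): ⌀10, A = 78.54 mm², x = 180 mm, Ī = 490.87 mm⁴.
Hole 4 (subtracted): ⌀10, A = 78.54 mm², x = 240 mm, Ī = 490.87 mm⁴.
By symmetry the centroid is at mid-width, x̄ = 150 mm.
Transfer each piece to the centroidal y-axis using Ī + A·d² with d = x − 150:
  plate: d = 0 mm → contributes +146 250 000 mm⁴
  hole 1: d = -90 mm → contributes −636 663 mm⁴
  hole 2: d = -30 mm → contributes −71 177 mm⁴
  hole 3: d = 30 mm → contributes −71 177 mm⁴
  hole 4: d = 90 mm → contributes −636 663 mm⁴
Total I = 144 834 320 mm⁴.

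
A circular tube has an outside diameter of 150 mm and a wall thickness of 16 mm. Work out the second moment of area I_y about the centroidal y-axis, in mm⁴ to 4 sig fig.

Break the section into simple shapes (no overlaps), measuring from the bottom-left corner of the bounding box.
Outer circle: ⌀150, A = 17671.5 mm², x = 75 mm, Ī = 24 850 489 mm⁴.
Bore (subtracted): ⌀118, A = 10935.9 mm², x = 75 mm, Ī = 9 516 953 mm⁴.
By symmetry the centroid is at mid-width, x̄ = 75 mm.
All pieces are centred on the centroidal y-axis, so I = ΣĪ (holes subtracted) = 15 333 536 mm⁴.

I_y ≈ 1.533 × 10⁷ mm⁴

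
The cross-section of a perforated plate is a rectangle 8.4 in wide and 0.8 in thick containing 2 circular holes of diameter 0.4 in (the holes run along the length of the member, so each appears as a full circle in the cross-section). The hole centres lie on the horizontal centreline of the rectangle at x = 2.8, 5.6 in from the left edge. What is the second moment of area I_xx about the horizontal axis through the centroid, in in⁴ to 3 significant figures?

Decompose the section into non-overlapping parts with the origin at the bottom-left of its bounding rectangle.
Plate: 8.4 × 0.8, A = 6.72 in², y = 0.4 in, Ī = 0.3584 in⁴.
Hole 1 (subtracted): ⌀0.4, A = 0.12566 in², y = 0.4 in, Ī = 0.0012566 in⁴.
Hole 2 (subtracted): ⌀0.4, A = 0.12566 in², y = 0.4 in, Ī = 0.0012566 in⁴.
By symmetry the centroid is at mid-height, ȳ = 0.4 in.
All pieces are centred on the horizontal axis through the centroid, so I = ΣĪ (holes subtracted) = 0.35589 in⁴.

I_xx ≈ 0.356 in⁴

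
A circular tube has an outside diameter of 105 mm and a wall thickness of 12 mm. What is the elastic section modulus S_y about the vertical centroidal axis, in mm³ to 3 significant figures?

S_y ≈ 7.34 × 10⁴ mm³

Break the section into simple shapes (no overlaps), measuring from the bottom-left corner of the bounding box.
Outer circle: ⌀105, A = 8 659 mm², x = 52.5 mm, Ī = 5 966 602 mm⁴.
Bore (subtracted): ⌀81, A = 5 153 mm², x = 52.5 mm, Ī = 2 113 051 mm⁴.
By symmetry the centroid is at mid-width, x̄ = 52.5 mm.
All pieces are centred on the vertical centroidal axis, so I = ΣĪ (holes subtracted) = 3 853 551 mm⁴.
Extreme fibre distance c = 52.5 mm; S = I/c = 73 401 mm³.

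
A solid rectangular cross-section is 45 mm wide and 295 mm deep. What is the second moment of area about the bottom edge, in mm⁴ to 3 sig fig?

I_base ≈ 3.85 × 10⁸ mm⁴

The section: 45 × 295, A = 13 275 mm², y = 147.5 mm, Ī = 96 271 406 mm⁴.
Transfer it to the bottom edge using Ī + A·d² with d = y − 0:
  the section: d = 147.5 mm → contributes +385 085 625 mm⁴
Total I = 385 085 625 mm⁴.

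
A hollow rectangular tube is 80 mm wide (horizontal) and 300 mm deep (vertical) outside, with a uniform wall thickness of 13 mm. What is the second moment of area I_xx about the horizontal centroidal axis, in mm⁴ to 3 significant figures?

I_xx ≈ 8.74 × 10⁷ mm⁴

Break the section into simple shapes (no overlaps), measuring from the bottom-left corner of the bounding box.
Outer rectangle: 80 × 300, A = 24 000 mm², y = 150 mm, Ī = 180 000 000 mm⁴.
Inner void (subtracted): 54 × 274, A = 14 796 mm², y = 150 mm, Ī = 92 568 708 mm⁴.
By symmetry the centroid is at mid-height, ȳ = 150 mm.
All pieces are centred on the horizontal centroidal axis, so I = ΣĪ (holes subtracted) = 87 431 292 mm⁴.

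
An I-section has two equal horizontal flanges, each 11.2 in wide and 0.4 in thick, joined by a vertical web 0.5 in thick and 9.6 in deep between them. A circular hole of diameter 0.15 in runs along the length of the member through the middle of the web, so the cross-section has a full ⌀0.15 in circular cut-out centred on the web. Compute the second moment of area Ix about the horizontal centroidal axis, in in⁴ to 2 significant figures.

Ix ≈ 260 in⁴

Split into non-overlapping primitives; take the origin at the lower-left of the bounding box.
Bottom flange: 11.2 × 0.4, A = 4.48 in², y = 0.2 in, Ī = 0.05973 in⁴.
Web: 0.5 × 9.6, A = 4.8 in², y = 5.2 in, Ī = 36.86 in⁴.
Top flange: 11.2 × 0.4, A = 4.48 in², y = 10.2 in, Ī = 0.05973 in⁴.
Hole (subtracted): ⌀0.15, A = 0.01767 in², y = 5.2 in, Ī = 0.00002485 in⁴.
By symmetry the centroid is at mid-height, ȳ = 5.2 in.
Transfer each piece to the horizontal centroidal axis using Ī + A·d² with d = y − 5.2:
  bottom flange: d = -5 in → contributes +112.1 in⁴
  web: d = 0 in → contributes +36.86 in⁴
  top flange: d = 5 in → contributes +112.1 in⁴
  hole: d = 0 in → contributes −0.00002485 in⁴
Total I = 261 in⁴.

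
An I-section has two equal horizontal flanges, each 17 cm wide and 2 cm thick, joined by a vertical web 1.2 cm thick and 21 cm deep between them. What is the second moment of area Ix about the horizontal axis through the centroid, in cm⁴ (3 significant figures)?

Decompose the section into non-overlapping parts with the origin at the bottom-left of its bounding rectangle.
Bottom flange: 17 × 2, A = 34 cm², y = 1 cm, Ī = 11.333 cm⁴.
Web: 1.2 × 21, A = 25.2 cm², y = 12.5 cm, Ī = 926.1 cm⁴.
Top flange: 17 × 2, A = 34 cm², y = 24 cm, Ī = 11.333 cm⁴.
By symmetry the centroid is at mid-height, ȳ = 12.5 cm.
Transfer each piece to the horizontal axis through the centroid using Ī + A·d² with d = y − 12.5:
  bottom flange: d = -11.5 cm → contributes +4507.8 cm⁴
  web: d = 0 cm → contributes +926.1 cm⁴
  top flange: d = 11.5 cm → contributes +4507.8 cm⁴
Total I = 9941.8 cm⁴.

Ix ≈ 9940 cm⁴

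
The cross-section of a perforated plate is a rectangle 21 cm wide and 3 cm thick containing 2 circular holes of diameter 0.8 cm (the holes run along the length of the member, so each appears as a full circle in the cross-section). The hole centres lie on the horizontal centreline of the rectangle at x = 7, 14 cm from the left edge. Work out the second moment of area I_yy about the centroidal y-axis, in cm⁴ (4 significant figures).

I_yy ≈ 2303 cm⁴

Split into non-overlapping primitives; take the origin at the lower-left of the bounding box.
Plate: 21 × 3, A = 63 cm², x = 10.5 cm, Ī = 2315.25 cm⁴.
Hole 1 (subtracted): ⌀0.8, A = 0.502655 cm², x = 7 cm, Ī = 0.0201062 cm⁴.
Hole 2 (subtracted): ⌀0.8, A = 0.502655 cm², x = 14 cm, Ī = 0.0201062 cm⁴.
By symmetry the centroid is at mid-width, x̄ = 10.5 cm.
Transfer each piece to the centroidal y-axis using Ī + A·d² with d = x − 10.5:
  plate: d = 0 cm → contributes +2315.25 cm⁴
  hole 1: d = -3.5 cm → contributes −6.17763 cm⁴
  hole 2: d = 3.5 cm → contributes −6.17763 cm⁴
Total I = 2302.89 cm⁴.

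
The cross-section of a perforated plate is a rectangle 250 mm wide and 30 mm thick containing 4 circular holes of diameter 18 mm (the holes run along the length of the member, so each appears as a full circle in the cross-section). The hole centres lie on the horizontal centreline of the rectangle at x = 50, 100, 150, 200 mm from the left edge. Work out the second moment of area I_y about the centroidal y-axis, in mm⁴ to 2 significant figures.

I_y ≈ 3.6 × 10⁷ mm⁴

Split into non-overlapping primitives; take the origin at the lower-left of the bounding box.
Plate: 250 × 30, A = 7 500 mm², x = 125 mm, Ī = 39 062 500 mm⁴.
Hole 1 (subtracted): ⌀18, A = 254.5 mm², x = 50 mm, Ī = 5 153 mm⁴.
Hole 2 (subtracted): ⌀18, A = 254.5 mm², x = 100 mm, Ī = 5 153 mm⁴.
Hole 3 (subtracted): ⌀18, A = 254.5 mm², x = 150 mm, Ī = 5 153 mm⁴.
Hole 4 (subtracted): ⌀18, A = 254.5 mm², x = 200 mm, Ī = 5 153 mm⁴.
By symmetry the centroid is at mid-width, x̄ = 125 mm.
Transfer each piece to the centroidal y-axis using Ī + A·d² with d = x − 125:
  plate: d = 0 mm → contributes +39 062 500 mm⁴
  hole 1: d = -75 mm → contributes −1 436 541 mm⁴
  hole 2: d = -25 mm → contributes −164 196 mm⁴
  hole 3: d = 25 mm → contributes −164 196 mm⁴
  hole 4: d = 75 mm → contributes −1 436 541 mm⁴
Total I = 35 861 025 mm⁴.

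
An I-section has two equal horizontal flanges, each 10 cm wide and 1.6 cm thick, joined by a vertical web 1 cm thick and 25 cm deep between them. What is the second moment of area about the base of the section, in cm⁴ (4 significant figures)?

I_base ≈ 1.830 × 10⁴ cm⁴

Treat the section as a set of non-overlapping primitives; coordinates are from the bounding-box lower-left.
Bottom flange: 10 × 1.6, A = 16 cm², y = 0.8 cm, Ī = 3.41333 cm⁴.
Web: 1 × 25, A = 25 cm², y = 14.1 cm, Ī = 1302.08 cm⁴.
Top flange: 10 × 1.6, A = 16 cm², y = 27.4 cm, Ī = 3.41333 cm⁴.
Transfer each piece to a horizontal axis along the bottom face using Ī + A·d² with d = y − 0:
  bottom flange: d = 0.8 cm → contributes +13.6533 cm⁴
  web: d = 14.1 cm → contributes +6272.33 cm⁴
  top flange: d = 27.4 cm → contributes +12015.6 cm⁴
Total I = 18301.6 cm⁴.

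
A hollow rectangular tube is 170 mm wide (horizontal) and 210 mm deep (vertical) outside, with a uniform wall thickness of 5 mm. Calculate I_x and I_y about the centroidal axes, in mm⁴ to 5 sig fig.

Treat the section as a set of non-overlapping primitives; coordinates are from the bounding-box lower-left.
Outer rectangle: 170 × 210, A = 35 700 mm², y = 105 mm, Ī = 131 197 500 mm⁴.
Inner void (subtracted): 160 × 200, A = 32 000 mm², y = 105 mm, Ī = 106 666 667 mm⁴.
By symmetry the centroid is at mid-height, ȳ = 105 mm.
All pieces are centred on the centroidal x-axis, so I = ΣĪ (holes subtracted) = 24 530 833 mm⁴.
Repeating about the centroidal y-axis gives I_y = 17 710 833 mm⁴.

I_x ≈ 2.4531 × 10⁷ mm⁴, I_y ≈ 1.7711 × 10⁷ mm⁴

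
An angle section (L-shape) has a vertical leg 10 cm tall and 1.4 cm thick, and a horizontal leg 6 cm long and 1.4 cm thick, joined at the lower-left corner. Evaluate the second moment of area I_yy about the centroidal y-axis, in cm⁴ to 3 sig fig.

I_yy ≈ 53.3 cm⁴

Break the section into simple shapes (no overlaps), measuring from the bottom-left corner of the bounding box.
Vertical leg: 1.4 × 10, A = 14 cm², x = 0.7 cm, Ī = 2.2867 cm⁴.
Horizontal leg (remainder): 4.6 × 1.4, A = 6.44 cm², x = 3.7 cm, Ī = 11.356 cm⁴.
Centroid: x̄ = ΣA·x / ΣA = 1.6452 cm.
Transfer each piece to the centroidal y-axis using Ī + A·d² with d = x − 1.6452:
  vertical leg: d = -0.94521 cm → contributes +14.794 cm⁴
  horizontal leg (remainder): d = 2.0548 cm → contributes +38.547 cm⁴
Total I = 53.341 cm⁴.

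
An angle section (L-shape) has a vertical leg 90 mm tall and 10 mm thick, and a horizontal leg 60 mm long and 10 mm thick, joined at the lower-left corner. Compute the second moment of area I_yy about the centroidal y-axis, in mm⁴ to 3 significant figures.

Decompose the section into non-overlapping parts with the origin at the bottom-left of its bounding rectangle.
Vertical leg: 10 × 90, A = 900 mm², x = 5 mm, Ī = 7 500 mm⁴.
Horizontal leg (remainder): 50 × 10, A = 500 mm², x = 35 mm, Ī = 104 167 mm⁴.
Centroid: x̄ = ΣA·x / ΣA = 15.714 mm.
Transfer each piece to the centroidal y-axis using Ī + A·d² with d = x − 15.714:
  vertical leg: d = -10.714 mm → contributes +110 816 mm⁴
  horizontal leg (remainder): d = 19.286 mm → contributes +290 136 mm⁴
Total I = 400 952 mm⁴.

I_yy ≈ 4.01 × 10⁵ mm⁴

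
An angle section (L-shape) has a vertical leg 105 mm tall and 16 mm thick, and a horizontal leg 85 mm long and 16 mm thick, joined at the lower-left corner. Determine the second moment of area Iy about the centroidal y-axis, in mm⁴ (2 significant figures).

Break the section into simple shapes (no overlaps), measuring from the bottom-left corner of the bounding box.
Vertical leg: 16 × 105, A = 1 680 mm², x = 8 mm, Ī = 35 840 mm⁴.
Horizontal leg (remainder): 69 × 16, A = 1 104 mm², x = 50.5 mm, Ī = 438 012 mm⁴.
Centroid: x̄ = ΣA·x / ΣA = 24.85 mm.
Transfer each piece to the centroidal y-axis using Ī + A·d² with d = x − 24.85:
  vertical leg: d = -16.85 mm → contributes +513 025 mm⁴
  horizontal leg (remainder): d = 25.65 mm → contributes +1 164 163 mm⁴
Total I = 1 677 188 mm⁴.

Iy ≈ 1.7 × 10⁶ mm⁴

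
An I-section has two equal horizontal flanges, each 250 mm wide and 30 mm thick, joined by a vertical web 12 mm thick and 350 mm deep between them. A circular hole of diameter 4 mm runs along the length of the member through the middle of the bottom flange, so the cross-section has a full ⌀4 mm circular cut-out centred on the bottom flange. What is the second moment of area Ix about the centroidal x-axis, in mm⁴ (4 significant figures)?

Break the section into simple shapes (no overlaps), measuring from the bottom-left corner of the bounding box.
Bottom flange: 250 × 30, A = 7 500 mm², y = 15 mm, Ī = 562 500 mm⁴.
Web: 12 × 350, A = 4 200 mm², y = 205 mm, Ī = 42 875 000 mm⁴.
Top flange: 250 × 30, A = 7 500 mm², y = 395 mm, Ī = 562 500 mm⁴.
Hole (subtracted): ⌀4, A = 12.5664 mm², y = 15 mm, Ī = 12.5664 mm⁴.
Centroid: ȳ = ΣA·y / ΣA = 205.124 mm.
Transfer each piece to the centroidal x-axis using Ī + A·d² with d = y − 205.124:
  bottom flange: d = -190.124 mm → contributes +271 667 259 mm⁴
  web: d = -0.124436 mm → contributes +42 875 065 mm⁴
  top flange: d = 189.876 mm → contributes +270 957 973 mm⁴
  hole: d = -190.124 mm → contributes −454 253 mm⁴
Total I = 585 046 044 mm⁴.

Ix ≈ 5.850 × 10⁸ mm⁴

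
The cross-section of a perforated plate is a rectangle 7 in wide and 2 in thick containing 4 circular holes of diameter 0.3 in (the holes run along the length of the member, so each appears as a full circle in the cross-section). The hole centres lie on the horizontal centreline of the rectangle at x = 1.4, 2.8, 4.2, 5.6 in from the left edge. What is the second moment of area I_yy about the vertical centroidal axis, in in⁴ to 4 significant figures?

Treat the section as a set of non-overlapping primitives; coordinates are from the bounding-box lower-left.
Plate: 7 × 2, A = 14 in², x = 3.5 in, Ī = 57.1667 in⁴.
Hole 1 (subtracted): ⌀0.3, A = 0.0706858 in², x = 1.4 in, Ī = 0.000397608 in⁴.
Hole 2 (subtracted): ⌀0.3, A = 0.0706858 in², x = 2.8 in, Ī = 0.000397608 in⁴.
Hole 3 (subtracted): ⌀0.3, A = 0.0706858 in², x = 4.2 in, Ī = 0.000397608 in⁴.
Hole 4 (subtracted): ⌀0.3, A = 0.0706858 in², x = 5.6 in, Ī = 0.000397608 in⁴.
By symmetry the centroid is at mid-width, x̄ = 3.5 in.
Transfer each piece to the vertical centroidal axis using Ī + A·d² with d = x − 3.5:
  plate: d = 0 in → contributes +57.1667 in⁴
  hole 1: d = -2.1 in → contributes −0.312122 in⁴
  hole 2: d = -0.7 in → contributes −0.0350337 in⁴
  hole 3: d = 0.7 in → contributes −0.0350337 in⁴
  hole 4: d = 2.1 in → contributes −0.312122 in⁴
Total I = 56.4724 in⁴.

I_yy ≈ 56.47 in⁴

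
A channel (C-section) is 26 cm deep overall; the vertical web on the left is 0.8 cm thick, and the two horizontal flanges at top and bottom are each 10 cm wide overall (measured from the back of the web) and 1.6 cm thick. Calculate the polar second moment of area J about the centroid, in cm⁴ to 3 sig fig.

J ≈ 6070 cm⁴

Treat the section as a set of non-overlapping primitives; coordinates are from the bounding-box lower-left.
Web: 0.8 × 26, A = 20.8 cm², y = 13 cm, Ī = 1171.7 cm⁴.
Top flange (beyond web): 9.2 × 1.6, A = 14.72 cm², y = 25.2 cm, Ī = 3.1403 cm⁴.
Bottom flange (beyond web): 9.2 × 1.6, A = 14.72 cm², y = 0.8 cm, Ī = 3.1403 cm⁴.
By symmetry the centroid is at mid-height, ȳ = 13 cm.
Transfer each piece to the centroidal x-axis using Ī + A·d² with d = y − 13:
  web: d = 0 cm → contributes +1171.7 cm⁴
  top flange (beyond web): d = 12.2 cm → contributes +2194.1 cm⁴
  bottom flange (beyond web): d = -12.2 cm → contributes +2194.1 cm⁴
Total I = 5559.9 cm⁴.
For the y-axis: x̄ = 3.3299 cm.
Repeating about the centroidal y-axis gives I_y = 513.47 cm⁴.
Polar second moment: J = I_x + I_y = 6073.3 cm⁴.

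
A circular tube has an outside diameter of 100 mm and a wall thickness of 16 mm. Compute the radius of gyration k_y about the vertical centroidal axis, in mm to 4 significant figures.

k_y ≈ 30.23 mm

Treat the section as a set of non-overlapping primitives; coordinates are from the bounding-box lower-left.
Outer circle: ⌀100, A = 7853.98 mm², x = 50 mm, Ī = 4 908 739 mm⁴.
Bore (subtracted): ⌀68, A = 3631.68 mm², x = 50 mm, Ī = 1 049 556 mm⁴.
By symmetry the centroid is at mid-width, x̄ = 50 mm.
All pieces are centred on the vertical centroidal axis, so I = ΣĪ (holes subtracted) = 3 859 183 mm⁴.
Radius of gyration: k = √(I/A) = √(3 859 183 / 4222.3) = 30.2324 mm.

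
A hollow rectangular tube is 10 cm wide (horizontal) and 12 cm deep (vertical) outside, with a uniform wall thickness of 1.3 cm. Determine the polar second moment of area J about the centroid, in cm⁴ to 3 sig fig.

Decompose the section into non-overlapping parts with the origin at the bottom-left of its bounding rectangle.
Outer rectangle: 10 × 12, A = 120 cm², y = 6 cm, Ī = 1 440 cm⁴.
Inner void (subtracted): 7.4 × 9.4, A = 69.56 cm², y = 6 cm, Ī = 512.19 cm⁴.
By symmetry the centroid is at mid-height, ȳ = 6 cm.
All pieces are centred on the centroidal x-axis, so I = ΣĪ (holes subtracted) = 927.81 cm⁴.
Repeating about the centroidal y-axis gives I_y = 682.57 cm⁴.
Polar second moment: J = I_x + I_y = 1610.4 cm⁴.

J ≈ 1610 cm⁴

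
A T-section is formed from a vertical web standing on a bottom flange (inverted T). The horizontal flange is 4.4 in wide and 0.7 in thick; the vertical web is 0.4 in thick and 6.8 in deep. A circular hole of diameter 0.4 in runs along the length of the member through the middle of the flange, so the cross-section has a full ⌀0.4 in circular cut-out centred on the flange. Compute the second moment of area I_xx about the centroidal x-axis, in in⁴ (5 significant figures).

Treat the section as a set of non-overlapping primitives; coordinates are from the bounding-box lower-left.
Flange: 4.4 × 0.7, A = 3.08 in², y = 0.35 in, Ī = 0.1257667 in⁴.
Web: 0.4 × 6.8, A = 2.72 in², y = 4.1 in, Ī = 10.48107 in⁴.
Hole (subtracted): ⌀0.4, A = 0.1256637 in², y = 0.35 in, Ī = 0.001256637 in⁴.
Centroid: ȳ = ΣA·y / ΣA = 2.147567 in.
Transfer each piece to the centroidal x-axis using Ī + A·d² with d = y − 2.147567:
  flange: d = -1.797567 in → contributes +10.07801 in⁴
  web: d = 1.952433 in → contributes +20.84969 in⁴
  hole: d = -1.797567 in → contributes −0.4073072 in⁴
Total I = 30.52039 in⁴.

I_xx ≈ 30.520 in⁴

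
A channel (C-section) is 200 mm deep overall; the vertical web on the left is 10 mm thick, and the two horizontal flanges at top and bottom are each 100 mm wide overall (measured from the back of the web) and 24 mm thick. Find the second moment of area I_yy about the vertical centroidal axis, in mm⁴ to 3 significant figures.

Decompose the section into non-overlapping parts with the origin at the bottom-left of its bounding rectangle.
Web: 10 × 200, A = 2 000 mm², x = 5 mm, Ī = 16 667 mm⁴.
Top flange (beyond web): 90 × 24, A = 2 160 mm², x = 55 mm, Ī = 1 458 000 mm⁴.
Bottom flange (beyond web): 90 × 24, A = 2 160 mm², x = 55 mm, Ī = 1 458 000 mm⁴.
Centroid: x̄ = ΣA·x / ΣA = 39.177 mm.
Transfer each piece to the vertical centroidal axis using Ī + A·d² with d = x − 39.177:
  web: d = -34.177 mm → contributes +2 352 831 mm⁴
  top flange (beyond web): d = 15.823 mm → contributes +1 998 779 mm⁴
  bottom flange (beyond web): d = 15.823 mm → contributes +1 998 779 mm⁴
Total I = 6 350 388 mm⁴.

I_yy ≈ 6.35 × 10⁶ mm⁴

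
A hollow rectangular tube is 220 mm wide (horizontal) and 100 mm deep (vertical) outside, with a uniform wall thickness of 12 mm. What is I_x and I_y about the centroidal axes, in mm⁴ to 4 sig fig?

I_x ≈ 1.116 × 10⁷ mm⁴, I_y ≈ 4.105 × 10⁷ mm⁴

Treat the section as a set of non-overlapping primitives; coordinates are from the bounding-box lower-left.
Outer rectangle: 220 × 100, A = 22 000 mm², y = 50 mm, Ī = 18 333 333 mm⁴.
Inner void (subtracted): 196 × 76, A = 14 896 mm², y = 50 mm, Ī = 7 169 941 mm⁴.
By symmetry the centroid is at mid-height, ȳ = 50 mm.
All pieces are centred on the centroidal x-axis, so I = ΣĪ (holes subtracted) = 11 163 392 mm⁴.
Repeating about the centroidal y-axis gives I_y = 41 046 272 mm⁴.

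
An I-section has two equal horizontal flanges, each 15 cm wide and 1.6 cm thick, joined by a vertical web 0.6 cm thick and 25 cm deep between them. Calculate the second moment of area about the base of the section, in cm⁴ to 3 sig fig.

Split into non-overlapping primitives; take the origin at the lower-left of the bounding box.
Bottom flange: 15 × 1.6, A = 24 cm², y = 0.8 cm, Ī = 5.12 cm⁴.
Web: 0.6 × 25, A = 15 cm², y = 14.1 cm, Ī = 781.25 cm⁴.
Top flange: 15 × 1.6, A = 24 cm², y = 27.4 cm, Ī = 5.12 cm⁴.
Transfer each piece to the base of the section using Ī + A·d² with d = y − 0:
  bottom flange: d = 0.8 cm → contributes +20.48 cm⁴
  web: d = 14.1 cm → contributes +3763.4 cm⁴
  top flange: d = 27.4 cm → contributes +18 023 cm⁴
Total I = 21 807 cm⁴.

I_base ≈ 2.18 × 10⁴ cm⁴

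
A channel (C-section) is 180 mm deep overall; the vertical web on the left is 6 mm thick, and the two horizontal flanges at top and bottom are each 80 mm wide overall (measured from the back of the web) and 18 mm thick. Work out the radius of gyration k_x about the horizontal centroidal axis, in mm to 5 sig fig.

k_x ≈ 73.936 mm

Split into non-overlapping primitives; take the origin at the lower-left of the bounding box.
Web: 6 × 180, A = 1 080 mm², y = 90 mm, Ī = 2 916 000 mm⁴.
Top flange (beyond web): 74 × 18, A = 1 332 mm², y = 171 mm, Ī = 35 964 mm⁴.
Bottom flange (beyond web): 74 × 18, A = 1 332 mm², y = 9 mm, Ī = 35 964 mm⁴.
By symmetry the centroid is at mid-height, ȳ = 90 mm.
Transfer each piece to the horizontal centroidal axis using Ī + A·d² with d = y − 90:
  web: d = 0 mm → contributes +2 916 000 mm⁴
  top flange (beyond web): d = 81 mm → contributes +8 775 216 mm⁴
  bottom flange (beyond web): d = -81 mm → contributes +8 775 216 mm⁴
Total I = 20 466 432 mm⁴.
Radius of gyration: k = √(I/A) = √(20 466 432 / 3 744) = 73.93552 mm.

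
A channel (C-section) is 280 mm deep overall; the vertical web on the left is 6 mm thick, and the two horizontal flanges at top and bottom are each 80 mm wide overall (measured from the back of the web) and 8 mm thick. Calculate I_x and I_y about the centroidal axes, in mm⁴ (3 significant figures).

I_x ≈ 3.29 × 10⁷ mm⁴, I_y ≈ 1.66 × 10⁶ mm⁴

Treat the section as a set of non-overlapping primitives; coordinates are from the bounding-box lower-left.
Web: 6 × 280, A = 1 680 mm², y = 140 mm, Ī = 10 976 000 mm⁴.
Top flange (beyond web): 74 × 8, A = 592 mm², y = 276 mm, Ī = 3157.3 mm⁴.
Bottom flange (beyond web): 74 × 8, A = 592 mm², y = 4 mm, Ī = 3157.3 mm⁴.
By symmetry the centroid is at mid-height, ȳ = 140 mm.
Transfer each piece to the centroidal x-axis using Ī + A·d² with d = y − 140:
  web: d = 0 mm → contributes +10 976 000 mm⁴
  top flange (beyond web): d = 136 mm → contributes +10 952 789 mm⁴
  bottom flange (beyond web): d = -136 mm → contributes +10 952 789 mm⁴
Total I = 32 881 579 mm⁴.
For the y-axis: x̄ = 19.536 mm.
Repeating about the centroidal y-axis gives I_y = 1 656 579 mm⁴.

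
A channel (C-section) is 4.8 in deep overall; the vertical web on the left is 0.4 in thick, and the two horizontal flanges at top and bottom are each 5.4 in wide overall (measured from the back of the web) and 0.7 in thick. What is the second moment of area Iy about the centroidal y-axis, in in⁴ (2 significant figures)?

Iy ≈ 26 in⁴

Treat the section as a set of non-overlapping primitives; coordinates are from the bounding-box lower-left.
Web: 0.4 × 4.8, A = 1.92 in², x = 0.2 in, Ī = 0.0256 in⁴.
Top flange (beyond web): 5 × 0.7, A = 3.5 in², x = 2.9 in, Ī = 7.292 in⁴.
Bottom flange (beyond web): 5 × 0.7, A = 3.5 in², x = 2.9 in, Ī = 7.292 in⁴.
Centroid: x̄ = ΣA·x / ΣA = 2.319 in.
Transfer each piece to the centroidal y-axis using Ī + A·d² with d = x − 2.319:
  web: d = -2.119 in → contributes +8.645 in⁴
  top flange (beyond web): d = 0.5812 in → contributes +8.474 in⁴
  bottom flange (beyond web): d = 0.5812 in → contributes +8.474 in⁴
Total I = 25.59 in⁴.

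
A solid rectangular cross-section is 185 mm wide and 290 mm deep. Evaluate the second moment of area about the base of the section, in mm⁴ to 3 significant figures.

The section: 185 × 290, A = 53 650 mm², y = 145 mm, Ī = 375 997 083 mm⁴.
Transfer it to a horizontal axis along the bottom face using Ī + A·d² with d = y − 0:
  the section: d = 145 mm → contributes +1 503 988 333 mm⁴
Total I = 1 503 988 333 mm⁴.

I_base ≈ 1.50 × 10⁹ mm⁴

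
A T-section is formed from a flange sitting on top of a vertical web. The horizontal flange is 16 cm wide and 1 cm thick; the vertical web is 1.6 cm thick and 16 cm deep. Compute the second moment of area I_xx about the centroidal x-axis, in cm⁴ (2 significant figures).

Break the section into simple shapes (no overlaps), measuring from the bottom-left corner of the bounding box.
Flange: 16 × 1, A = 16 cm², y = 16.5 cm, Ī = 1.333 cm⁴.
Web: 1.6 × 16, A = 25.6 cm², y = 8 cm, Ī = 546.1 cm⁴.
Centroid: ȳ = ΣA·y / ΣA = 11.27 cm.
Transfer each piece to the centroidal x-axis using Ī + A·d² with d = y − 11.27:
  flange: d = 5.231 cm → contributes +439.1 cm⁴
  web: d = -3.269 cm → contributes +819.7 cm⁴
Total I = 1 259 cm⁴.

I_xx ≈ 1300 cm⁴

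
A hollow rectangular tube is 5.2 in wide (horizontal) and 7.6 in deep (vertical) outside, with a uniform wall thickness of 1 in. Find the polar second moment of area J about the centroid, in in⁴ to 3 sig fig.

J ≈ 217 in⁴

Treat the section as a set of non-overlapping primitives; coordinates are from the bounding-box lower-left.
Outer rectangle: 5.2 × 7.6, A = 39.52 in², y = 3.8 in, Ī = 190.22 in⁴.
Inner void (subtracted): 3.2 × 5.6, A = 17.92 in², y = 3.8 in, Ī = 46.831 in⁴.
By symmetry the centroid is at mid-height, ȳ = 3.8 in.
All pieces are centred on the centroidal x-axis, so I = ΣĪ (holes subtracted) = 143.39 in⁴.
Repeating about the centroidal y-axis gives I_y = 73.76 in⁴.
Polar second moment: J = I_x + I_y = 217.15 in⁴.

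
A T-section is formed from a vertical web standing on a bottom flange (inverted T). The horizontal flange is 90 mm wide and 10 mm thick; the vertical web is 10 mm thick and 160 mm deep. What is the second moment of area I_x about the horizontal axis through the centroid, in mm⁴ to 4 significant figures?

I_x ≈ 7.582 × 10⁶ mm⁴

Split into non-overlapping primitives; take the origin at the lower-left of the bounding box.
Flange: 90 × 10, A = 900 mm², y = 5 mm, Ī = 7 500 mm⁴.
Web: 10 × 160, A = 1 600 mm², y = 90 mm, Ī = 3 413 333 mm⁴.
Centroid: ȳ = ΣA·y / ΣA = 59.4 mm.
Transfer each piece to the horizontal axis through the centroid using Ī + A·d² with d = y − 59.4:
  flange: d = -54.4 mm → contributes +2 670 924 mm⁴
  web: d = 30.6 mm → contributes +4 911 509 mm⁴
Total I = 7 582 433 mm⁴.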